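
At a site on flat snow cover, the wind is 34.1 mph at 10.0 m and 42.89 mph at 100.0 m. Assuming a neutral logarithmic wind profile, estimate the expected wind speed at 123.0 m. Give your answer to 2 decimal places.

Log law: V ∝ ln(z/z₀). From the pair, with r = V₁/V₂ = 0.79506,
ln z₀ = (ln z₁ − r·ln z₂)/(1 − r) = (2.3026 − 0.79506×4.6052)/0.20494 = -6.6301 → z₀ = 0.001320 m
V₃ = V₁ · ln(z₃/z₀)/ln(z₁/z₀) = 34.1 × 11.4423/8.9327 = 43.6803 mph

43.68 mph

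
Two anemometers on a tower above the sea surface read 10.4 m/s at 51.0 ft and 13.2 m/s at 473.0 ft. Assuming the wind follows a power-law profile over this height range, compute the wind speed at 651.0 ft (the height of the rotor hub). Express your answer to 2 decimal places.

First find α: α = ln(V₂/V₁)/ln(z₂/z₁) = ln(13.2/10.4)/ln(473.0/51.0) = 0.23841/2.22727 = 0.1070
Extrapolate from 473.0 ft to 651.0 ft: V₃ = 13.2 × (651.0/473.0)^0.1070 = 13.2 × 1.0348 = 13.6591 m/s

13.66 m/s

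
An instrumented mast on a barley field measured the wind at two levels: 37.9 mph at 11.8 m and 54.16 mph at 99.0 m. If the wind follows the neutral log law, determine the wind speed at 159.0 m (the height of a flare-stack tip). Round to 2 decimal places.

57.78 mph

Log law: V ∝ ln(z/z₀). From the pair, with r = V₁/V₂ = 0.69978,
ln z₀ = (ln z₁ − r·ln z₂)/(1 − r) = (2.4681 − 0.69978×4.5951)/0.30022 = -2.4897 → z₀ = 0.08293 m
V₃ = V₁ · ln(z₃/z₀)/ln(z₁/z₀) = 37.9 × 7.5586/4.9578 = 57.7818 mph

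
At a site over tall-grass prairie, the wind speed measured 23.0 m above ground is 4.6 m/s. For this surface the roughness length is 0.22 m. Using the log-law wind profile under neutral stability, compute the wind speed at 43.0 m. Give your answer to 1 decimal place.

Log law: V(z) ∝ ln(z/z₀), so V₂/V₁ = ln(z₂/z₀) / ln(z₁/z₀).
ln(43.0/0.22) = 5.2753, ln(23.0/0.22) = 4.6496
V₂ = 4.6 × 5.2753/4.6496 = 4.6 × 1.1346 = 5.2190 m/s

5.2 m/s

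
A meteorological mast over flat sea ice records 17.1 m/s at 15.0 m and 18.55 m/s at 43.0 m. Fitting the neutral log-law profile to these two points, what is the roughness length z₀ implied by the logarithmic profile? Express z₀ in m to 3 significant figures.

z₀ ≈ 0.0000606 m

Log law: V(z) ∝ ln(z/z₀). With r = V₁/V₂ = 17.1/18.55 = 0.92183,
r · ln(z₂/z₀) = ln(z₁/z₀) ⇒ ln z₀ = (ln z₁ − r·ln z₂)/(1 − r)
ln z₀ = (2.70805 − 0.92183×3.76120) / 0.07817 = -9.7119
z₀ = exp(-9.7119) = 0.00006056 m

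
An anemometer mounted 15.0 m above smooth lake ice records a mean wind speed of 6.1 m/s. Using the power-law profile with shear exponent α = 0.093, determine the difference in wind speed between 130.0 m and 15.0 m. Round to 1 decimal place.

Power law: V₂ = V₁ · (z₂/z₁)^α = 6.1 × (8.6667)^0.093 = 7.4568 m/s
ΔV = 7.4568 − 6.1 = 1.3568 m/s

1.4 m/s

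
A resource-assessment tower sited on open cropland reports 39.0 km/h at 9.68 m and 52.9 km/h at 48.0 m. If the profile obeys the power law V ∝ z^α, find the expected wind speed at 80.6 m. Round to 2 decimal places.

58.39 km/h

First find α: α = ln(V₂/V₁)/ln(z₂/z₁) = ln(52.9/39.0)/ln(48.0/9.68) = 0.30484/1.60114 = 0.1904
Extrapolate from 48.0 m to 80.6 m: V₃ = 52.9 × (80.6/48.0)^0.1904 = 52.9 × 1.1037 = 58.3864 km/h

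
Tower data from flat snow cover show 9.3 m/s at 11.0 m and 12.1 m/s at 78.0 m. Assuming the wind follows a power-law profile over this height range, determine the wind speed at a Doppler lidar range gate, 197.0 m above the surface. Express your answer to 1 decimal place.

First find α: α = ln(V₂/V₁)/ln(z₂/z₁) = ln(12.1/9.3)/ln(78.0/11.0) = 0.26319/1.95881 = 0.1344
Extrapolate from 78.0 m to 197.0 m: V₃ = 12.1 × (197.0/78.0)^0.1344 = 12.1 × 1.1326 = 13.7041 m/s

13.7 m/s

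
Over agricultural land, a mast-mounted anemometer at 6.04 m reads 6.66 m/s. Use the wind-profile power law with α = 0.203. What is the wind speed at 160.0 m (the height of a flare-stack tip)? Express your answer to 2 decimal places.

12.95 m/s

Power-law profile: V₂ = V₁ · (z₂/z₁)^α
V₂ = 6.66 × (160.0/6.04)^0.203 = 6.66 × (26.4901)^0.203
    = 6.66 × 1.9448 = 12.9527 m/s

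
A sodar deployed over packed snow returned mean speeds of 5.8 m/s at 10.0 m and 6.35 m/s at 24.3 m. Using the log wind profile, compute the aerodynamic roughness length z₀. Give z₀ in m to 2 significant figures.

z₀ ≈ 0.00086 m

Log law: V(z) ∝ ln(z/z₀). With r = V₁/V₂ = 5.8/6.35 = 0.91339,
r · ln(z₂/z₀) = ln(z₁/z₀) ⇒ ln z₀ = (ln z₁ − r·ln z₂)/(1 − r)
ln z₀ = (2.30259 − 0.91339×3.19048) / 0.08661 = -7.0606
z₀ = exp(-7.0606) = 0.0008582 m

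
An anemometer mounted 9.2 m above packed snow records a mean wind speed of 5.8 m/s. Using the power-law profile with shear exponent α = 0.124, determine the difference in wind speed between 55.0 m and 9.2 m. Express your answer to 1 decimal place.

Power law: V₂ = V₁ · (z₂/z₁)^α = 5.8 × (5.9783)^0.124 = 7.2397 m/s
ΔV = 7.2397 − 5.8 = 1.4397 m/s

1.4 m/s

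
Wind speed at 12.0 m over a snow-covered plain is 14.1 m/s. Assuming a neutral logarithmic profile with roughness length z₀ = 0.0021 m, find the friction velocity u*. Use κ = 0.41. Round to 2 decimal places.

u* ≈ 0.67 m/s

Log law: V(z) = (u*/κ) · ln(z/z₀) ⇒ u* = κ · V / ln(z/z₀)
u* = 0.41 × 14.1 / ln(12.0/0.0021) = 0.41 × 14.1 / 8.6507
   = 5.7810 / 8.6507 = 0.6683 m/s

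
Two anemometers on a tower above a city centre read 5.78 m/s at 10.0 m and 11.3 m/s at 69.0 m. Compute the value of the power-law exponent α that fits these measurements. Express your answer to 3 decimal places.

α ≈ 0.347

Power law: V₂/V₁ = (z₂/z₁)^α ⇒ α = ln(V₂/V₁) / ln(z₂/z₁)
α = ln(11.3/5.78) / ln(69.0/10.0) = ln(1.9550) / ln(6.9000)
  = 0.67040 / 1.93152 = 0.34708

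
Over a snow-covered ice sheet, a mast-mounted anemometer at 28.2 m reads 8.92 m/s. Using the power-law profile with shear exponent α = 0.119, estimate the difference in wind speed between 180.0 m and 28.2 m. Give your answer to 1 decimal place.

2.2 m/s

Power law: V₂ = V₁ · (z₂/z₁)^α = 8.92 × (6.3830)^0.119 = 11.1215 m/s
ΔV = 11.1215 − 8.92 = 2.2015 m/s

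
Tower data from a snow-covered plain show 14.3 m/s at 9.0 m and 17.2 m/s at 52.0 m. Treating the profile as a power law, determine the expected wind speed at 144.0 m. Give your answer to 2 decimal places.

19.15 m/s

First find α: α = ln(V₂/V₁)/ln(z₂/z₁) = ln(17.2/14.3)/ln(52.0/9.0) = 0.18465/1.75402 = 0.1053
Extrapolate from 52.0 m to 144.0 m: V₃ = 17.2 × (144.0/52.0)^0.1053 = 17.2 × 1.1132 = 19.1468 m/s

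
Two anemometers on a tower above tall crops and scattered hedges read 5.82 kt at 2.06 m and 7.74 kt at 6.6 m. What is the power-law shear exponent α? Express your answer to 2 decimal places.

α ≈ 0.24

Power law: V₂/V₁ = (z₂/z₁)^α ⇒ α = ln(V₂/V₁) / ln(z₂/z₁)
α = ln(7.74/5.82) / ln(6.6/2.06) = ln(1.3299) / ln(3.2039)
  = 0.28510 / 1.16436 = 0.24486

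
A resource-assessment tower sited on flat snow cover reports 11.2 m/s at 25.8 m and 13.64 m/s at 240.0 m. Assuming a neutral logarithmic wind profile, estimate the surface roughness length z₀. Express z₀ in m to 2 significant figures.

z₀ ≈ 0.00092 m

Log law: V(z) ∝ ln(z/z₀). With r = V₁/V₂ = 11.2/13.64 = 0.82111,
r · ln(z₂/z₀) = ln(z₁/z₀) ⇒ ln z₀ = (ln z₁ − r·ln z₂)/(1 − r)
ln z₀ = (3.25037 − 0.82111×5.48064) / 0.17889 = -6.9869
z₀ = exp(-6.9869) = 0.0009239 m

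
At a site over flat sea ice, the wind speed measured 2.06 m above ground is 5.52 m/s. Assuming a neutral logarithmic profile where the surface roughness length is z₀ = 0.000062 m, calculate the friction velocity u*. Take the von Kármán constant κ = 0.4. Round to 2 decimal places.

u* ≈ 0.21 m/s

Log law: V(z) = (u*/κ) · ln(z/z₀) ⇒ u* = κ · V / ln(z/z₀)
u* = 0.4 × 5.52 / ln(2.06/0.000062) = 0.4 × 5.52 / 10.4111
   = 2.2080 / 10.4111 = 0.2121 m/s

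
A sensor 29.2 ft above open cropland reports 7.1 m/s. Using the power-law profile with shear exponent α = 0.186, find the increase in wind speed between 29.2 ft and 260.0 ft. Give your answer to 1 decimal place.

Power law: V₂ = V₁ · (z₂/z₁)^α = 7.1 × (8.9041)^0.186 = 10.6631 m/s
ΔV = 10.6631 − 7.1 = 3.5631 m/s

3.6 m/s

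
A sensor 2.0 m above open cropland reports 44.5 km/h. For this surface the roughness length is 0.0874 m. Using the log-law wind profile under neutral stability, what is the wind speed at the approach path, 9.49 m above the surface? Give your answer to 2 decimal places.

66.63 km/h

Log law: V(z) ∝ ln(z/z₀), so V₂/V₁ = ln(z₂/z₀) / ln(z₁/z₀).
ln(9.49/0.0874) = 4.6875, ln(2.0/0.0874) = 3.1304
V₂ = 44.5 × 4.6875/3.1304 = 44.5 × 1.4974 = 66.6347 km/h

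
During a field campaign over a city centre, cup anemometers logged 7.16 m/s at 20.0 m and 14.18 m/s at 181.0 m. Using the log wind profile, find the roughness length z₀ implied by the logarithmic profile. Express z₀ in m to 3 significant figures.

z₀ ≈ 2.11 m

Log law: V(z) ∝ ln(z/z₀). With r = V₁/V₂ = 7.16/14.18 = 0.50494,
r · ln(z₂/z₀) = ln(z₁/z₀) ⇒ ln z₀ = (ln z₁ − r·ln z₂)/(1 − r)
ln z₀ = (2.99573 − 0.50494×5.19850) / 0.49506 = 0.7490
z₀ = exp(0.7490) = 2.115 m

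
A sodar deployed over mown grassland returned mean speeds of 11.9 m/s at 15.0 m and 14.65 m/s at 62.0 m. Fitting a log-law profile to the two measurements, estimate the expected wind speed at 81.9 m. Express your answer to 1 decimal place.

15.2 m/s

Log law: V ∝ ln(z/z₀). From the pair, with r = V₁/V₂ = 0.81229,
ln z₀ = (ln z₁ − r·ln z₂)/(1 − r) = (2.7081 − 0.81229×4.1271)/0.18771 = -3.4327 → z₀ = 0.03230 m
V₃ = V₁ · ln(z₃/z₀)/ln(z₁/z₀) = 11.9 × 7.8382/6.1408 = 15.1894 m/s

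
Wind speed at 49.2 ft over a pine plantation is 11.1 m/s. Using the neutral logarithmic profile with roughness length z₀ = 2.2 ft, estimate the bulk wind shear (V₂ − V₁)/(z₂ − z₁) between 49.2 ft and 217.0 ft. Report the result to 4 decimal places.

0.0316 m/s/ft

Log law: V₂ = V₁ · ln(z₂/z₀)/ln(z₁/z₀) = 11.1 × 4.5914/3.1074 = 16.4010 m/s
ΔV/Δz = (16.4010 − 11.1)/(217.0 − 49.2) = 5.3010/167.8000 = 0.03159 m/s/ft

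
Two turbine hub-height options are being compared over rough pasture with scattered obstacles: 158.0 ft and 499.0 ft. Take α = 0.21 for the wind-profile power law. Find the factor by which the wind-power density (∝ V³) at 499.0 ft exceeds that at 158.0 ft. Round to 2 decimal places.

Speed ratio: V_B/V_A = (z_B/z_A)^α = (499.0/158.0)^0.21 = (3.1582)^0.21 = 1.27316
Power-density ratio: P_B/P_A = (V_B/V_A)³ = (1.27316)³ = 2.06371

2.06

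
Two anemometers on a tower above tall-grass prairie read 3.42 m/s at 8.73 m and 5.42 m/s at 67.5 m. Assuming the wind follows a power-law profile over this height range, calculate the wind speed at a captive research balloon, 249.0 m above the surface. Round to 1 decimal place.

7.3 m/s

First find α: α = ln(V₂/V₁)/ln(z₂/z₁) = ln(5.42/3.42)/ln(67.5/8.73) = 0.46046/2.04536 = 0.2251
Extrapolate from 67.5 m to 249.0 m: V₃ = 5.42 × (249.0/67.5)^0.2251 = 5.42 × 1.3416 = 7.2714 m/s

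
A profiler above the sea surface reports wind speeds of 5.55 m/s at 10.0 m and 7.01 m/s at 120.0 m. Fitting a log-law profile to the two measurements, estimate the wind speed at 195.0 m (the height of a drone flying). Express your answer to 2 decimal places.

Log law: V ∝ ln(z/z₀). From the pair, with r = V₁/V₂ = 0.79173,
ln z₀ = (ln z₁ − r·ln z₂)/(1 − r) = (2.3026 − 0.79173×4.7875)/0.20827 = -7.1435 → z₀ = 0.0007900 m
V₃ = V₁ · ln(z₃/z₀)/ln(z₁/z₀) = 5.55 × 12.4165/9.4460 = 7.2953 m/s

7.30 m/s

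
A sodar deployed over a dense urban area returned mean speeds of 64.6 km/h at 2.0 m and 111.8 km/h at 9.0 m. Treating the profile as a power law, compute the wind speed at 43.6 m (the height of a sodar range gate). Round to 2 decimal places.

198.76 km/h

First find α: α = ln(V₂/V₁)/ln(z₂/z₁) = ln(111.8/64.6)/ln(9.0/2.0) = 0.54850/1.50408 = 0.3647
Extrapolate from 9.0 m to 43.6 m: V₃ = 111.8 × (43.6/9.0)^0.3647 = 111.8 × 1.7778 = 198.7614 km/h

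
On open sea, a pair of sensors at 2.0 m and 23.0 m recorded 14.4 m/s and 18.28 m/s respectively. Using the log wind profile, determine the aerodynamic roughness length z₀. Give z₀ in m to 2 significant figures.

z₀ ≈ 0.00023 m

Log law: V(z) ∝ ln(z/z₀). With r = V₁/V₂ = 14.4/18.28 = 0.78775,
r · ln(z₂/z₀) = ln(z₁/z₀) ⇒ ln z₀ = (ln z₁ − r·ln z₂)/(1 − r)
ln z₀ = (0.69315 − 0.78775×3.13549) / 0.21225 = -8.3712
z₀ = exp(-8.3712) = 0.0002314 m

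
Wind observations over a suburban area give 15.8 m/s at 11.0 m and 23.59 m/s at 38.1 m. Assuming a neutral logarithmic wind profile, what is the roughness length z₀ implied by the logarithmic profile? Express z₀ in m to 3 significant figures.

z₀ ≈ 0.885 m

Log law: V(z) ∝ ln(z/z₀). With r = V₁/V₂ = 15.8/23.59 = 0.66978,
r · ln(z₂/z₀) = ln(z₁/z₀) ⇒ ln z₀ = (ln z₁ − r·ln z₂)/(1 − r)
ln z₀ = (2.39790 − 0.66978×3.64021) / 0.33022 = -0.1218
z₀ = exp(-0.1218) = 0.8853 m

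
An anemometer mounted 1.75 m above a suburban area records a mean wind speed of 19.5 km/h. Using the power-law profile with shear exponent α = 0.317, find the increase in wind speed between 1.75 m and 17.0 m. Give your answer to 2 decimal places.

20.59 km/h

Power law: V₂ = V₁ · (z₂/z₁)^α = 19.5 × (9.7143)^0.317 = 40.0907 km/h
ΔV = 40.0907 − 19.5 = 20.5907 km/h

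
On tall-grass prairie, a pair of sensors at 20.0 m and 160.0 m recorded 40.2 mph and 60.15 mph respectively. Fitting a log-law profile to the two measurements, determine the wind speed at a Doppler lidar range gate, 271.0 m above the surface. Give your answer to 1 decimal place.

65.2 mph

Log law: V ∝ ln(z/z₀). From the pair, with r = V₁/V₂ = 0.66833,
ln z₀ = (ln z₁ − r·ln z₂)/(1 − r) = (2.9957 − 0.66833×5.0752)/0.33167 = -1.1944 → z₀ = 0.3029 m
V₃ = V₁ · ln(z₃/z₀)/ln(z₁/z₀) = 40.2 × 6.7965/4.1902 = 65.2055 mph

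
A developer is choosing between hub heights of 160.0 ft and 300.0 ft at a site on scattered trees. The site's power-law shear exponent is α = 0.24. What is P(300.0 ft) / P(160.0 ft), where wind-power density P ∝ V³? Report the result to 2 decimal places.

1.57

Speed ratio: V_B/V_A = (z_B/z_A)^α = (300.0/160.0)^0.24 = (1.8750)^0.24 = 1.16284
Power-density ratio: P_B/P_A = (V_B/V_A)³ = (1.16284)³ = 1.57239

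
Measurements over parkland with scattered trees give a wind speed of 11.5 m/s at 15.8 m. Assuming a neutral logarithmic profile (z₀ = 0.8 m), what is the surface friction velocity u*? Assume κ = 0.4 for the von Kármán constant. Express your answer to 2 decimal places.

u* ≈ 1.54 m/s

Log law: V(z) = (u*/κ) · ln(z/z₀) ⇒ u* = κ · V / ln(z/z₀)
u* = 0.4 × 11.5 / ln(15.8/0.8) = 0.4 × 11.5 / 2.9832
   = 4.6000 / 2.9832 = 1.5420 m/s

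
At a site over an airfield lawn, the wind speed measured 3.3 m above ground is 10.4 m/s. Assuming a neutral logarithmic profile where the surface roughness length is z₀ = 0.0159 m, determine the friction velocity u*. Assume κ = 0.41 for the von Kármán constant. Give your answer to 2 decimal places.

u* ≈ 0.80 m/s

Log law: V(z) = (u*/κ) · ln(z/z₀) ⇒ u* = κ · V / ln(z/z₀)
u* = 0.41 × 10.4 / ln(3.3/0.0159) = 0.41 × 10.4 / 5.3354
   = 4.2640 / 5.3354 = 0.7992 m/s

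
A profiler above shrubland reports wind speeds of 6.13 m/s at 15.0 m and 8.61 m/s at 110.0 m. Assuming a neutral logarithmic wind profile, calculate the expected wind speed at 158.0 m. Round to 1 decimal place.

Log law: V ∝ ln(z/z₀). From the pair, with r = V₁/V₂ = 0.71196,
ln z₀ = (ln z₁ − r·ln z₂)/(1 − r) = (2.7081 − 0.71196×4.7005)/0.28804 = -2.2168 → z₀ = 0.1090 m
V₃ = V₁ · ln(z₃/z₀)/ln(z₁/z₀) = 6.13 × 7.2794/4.9248 = 9.0607 m/s

9.1 m/s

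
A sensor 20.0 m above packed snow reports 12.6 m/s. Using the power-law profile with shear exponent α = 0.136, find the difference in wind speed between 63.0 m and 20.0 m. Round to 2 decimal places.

2.13 m/s

Power law: V₂ = V₁ · (z₂/z₁)^α = 12.6 × (3.1500)^0.136 = 14.7279 m/s
ΔV = 14.7279 − 12.6 = 2.1279 m/s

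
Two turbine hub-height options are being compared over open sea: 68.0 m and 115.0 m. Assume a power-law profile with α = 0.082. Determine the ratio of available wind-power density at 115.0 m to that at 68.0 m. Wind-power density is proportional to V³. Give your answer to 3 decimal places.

1.138

Speed ratio: V_B/V_A = (z_B/z_A)^α = (115.0/68.0)^0.082 = (1.6912)^0.082 = 1.04403
Power-density ratio: P_B/P_A = (V_B/V_A)³ = (1.04403)³ = 1.13798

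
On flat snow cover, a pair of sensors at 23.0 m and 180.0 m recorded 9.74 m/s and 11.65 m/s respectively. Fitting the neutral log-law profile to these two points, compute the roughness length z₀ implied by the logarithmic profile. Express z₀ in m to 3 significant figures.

Log law: V(z) ∝ ln(z/z₀). With r = V₁/V₂ = 9.74/11.65 = 0.83605,
r · ln(z₂/z₀) = ln(z₁/z₀) ⇒ ln z₀ = (ln z₁ − r·ln z₂)/(1 − r)
ln z₀ = (3.13549 − 0.83605×5.19296) / 0.16395 = -7.3565
z₀ = exp(-7.3565) = 0.0006384 m

z₀ ≈ 0.000638 m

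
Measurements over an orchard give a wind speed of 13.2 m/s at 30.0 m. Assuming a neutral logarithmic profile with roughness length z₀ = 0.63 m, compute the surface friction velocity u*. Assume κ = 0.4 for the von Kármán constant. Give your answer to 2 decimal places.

u* ≈ 1.37 m/s

Log law: V(z) = (u*/κ) · ln(z/z₀) ⇒ u* = κ · V / ln(z/z₀)
u* = 0.4 × 13.2 / ln(30.0/0.63) = 0.4 × 13.2 / 3.8632
   = 5.2800 / 3.8632 = 1.3667 m/s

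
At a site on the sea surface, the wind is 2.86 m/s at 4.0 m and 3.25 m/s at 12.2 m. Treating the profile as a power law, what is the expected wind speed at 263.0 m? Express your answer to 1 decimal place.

First find α: α = ln(V₂/V₁)/ln(z₂/z₁) = ln(3.25/2.86)/ln(12.2/4.0) = 0.12783/1.11514 = 0.1146
Extrapolate from 12.2 m to 263.0 m: V₃ = 3.25 × (263.0/12.2)^0.1146 = 3.25 × 1.4219 = 4.6212 m/s

4.6 m/s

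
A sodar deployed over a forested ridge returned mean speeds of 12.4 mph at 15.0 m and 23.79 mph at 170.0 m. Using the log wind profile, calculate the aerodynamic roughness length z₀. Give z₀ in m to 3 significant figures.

z₀ ≈ 1.07 m

Log law: V(z) ∝ ln(z/z₀). With r = V₁/V₂ = 12.4/23.79 = 0.52123,
r · ln(z₂/z₀) = ln(z₁/z₀) ⇒ ln z₀ = (ln z₁ − r·ln z₂)/(1 − r)
ln z₀ = (2.70805 − 0.52123×5.13580) / 0.47877 = 0.0650
z₀ = exp(0.0650) = 1.067 m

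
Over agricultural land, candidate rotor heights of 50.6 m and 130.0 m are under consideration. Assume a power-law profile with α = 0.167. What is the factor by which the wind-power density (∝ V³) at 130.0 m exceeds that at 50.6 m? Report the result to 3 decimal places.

Speed ratio: V_B/V_A = (z_B/z_A)^α = (130.0/50.6)^0.167 = (2.5692)^0.167 = 1.17067
Power-density ratio: P_B/P_A = (V_B/V_A)³ = (1.17067)³ = 1.60438

1.604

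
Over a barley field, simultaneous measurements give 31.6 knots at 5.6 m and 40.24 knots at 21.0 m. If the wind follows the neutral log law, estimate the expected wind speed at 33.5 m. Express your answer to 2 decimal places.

43.29 knots

Log law: V ∝ ln(z/z₀). From the pair, with r = V₁/V₂ = 0.78529,
ln z₀ = (ln z₁ − r·ln z₂)/(1 − r) = (1.7228 − 0.78529×3.0445)/0.21471 = -3.1114 → z₀ = 0.04454 m
V₃ = V₁ · ln(z₃/z₀)/ln(z₁/z₀) = 31.6 × 6.6230/4.8342 = 43.2928 knots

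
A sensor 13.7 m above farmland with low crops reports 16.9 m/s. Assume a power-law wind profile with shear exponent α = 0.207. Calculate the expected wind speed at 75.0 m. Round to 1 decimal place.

Power-law profile: V₂ = V₁ · (z₂/z₁)^α
V₂ = 16.9 × (75.0/13.7)^0.207 = 16.9 × (5.4745)^0.207
    = 16.9 × 1.4218 = 24.0283 m/s

24.0 m/s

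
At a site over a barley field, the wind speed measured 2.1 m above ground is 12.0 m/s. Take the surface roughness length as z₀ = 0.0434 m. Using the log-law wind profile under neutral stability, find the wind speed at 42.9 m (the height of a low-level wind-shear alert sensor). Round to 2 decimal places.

Log law: V(z) ∝ ln(z/z₀), so V₂/V₁ = ln(z₂/z₀) / ln(z₁/z₀).
ln(42.9/0.0434) = 6.8962, ln(2.1/0.0434) = 3.8792
V₂ = 12.0 × 6.8962/3.8792 = 12.0 × 1.7777 = 21.3326 m/s

21.33 m/s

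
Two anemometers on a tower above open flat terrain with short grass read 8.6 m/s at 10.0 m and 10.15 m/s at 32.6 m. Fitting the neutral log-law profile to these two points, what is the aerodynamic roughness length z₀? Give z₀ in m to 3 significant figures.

Log law: V(z) ∝ ln(z/z₀). With r = V₁/V₂ = 8.6/10.15 = 0.84729,
r · ln(z₂/z₀) = ln(z₁/z₀) ⇒ ln z₀ = (ln z₁ − r·ln z₂)/(1 − r)
ln z₀ = (2.30259 − 0.84729×3.48431) / 0.15271 = -4.2541
z₀ = exp(-4.2541) = 0.01421 m

z₀ ≈ 0.0142 m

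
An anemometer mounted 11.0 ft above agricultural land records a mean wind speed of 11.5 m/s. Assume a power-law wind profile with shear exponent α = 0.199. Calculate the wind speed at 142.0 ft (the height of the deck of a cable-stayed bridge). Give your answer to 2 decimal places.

19.13 m/s

Power-law profile: V₂ = V₁ · (z₂/z₁)^α
V₂ = 11.5 × (142.0/11.0)^0.199 = 11.5 × (12.9091)^0.199
    = 11.5 × 1.6637 = 19.1323 m/s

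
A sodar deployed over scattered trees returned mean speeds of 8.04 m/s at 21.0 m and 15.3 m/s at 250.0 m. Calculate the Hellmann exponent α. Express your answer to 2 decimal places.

Power law: V₂/V₁ = (z₂/z₁)^α ⇒ α = ln(V₂/V₁) / ln(z₂/z₁)
α = ln(15.3/8.04) / ln(250.0/21.0) = ln(1.9030) / ln(11.9048)
  = 0.64342 / 2.47694 = 0.25977

α ≈ 0.26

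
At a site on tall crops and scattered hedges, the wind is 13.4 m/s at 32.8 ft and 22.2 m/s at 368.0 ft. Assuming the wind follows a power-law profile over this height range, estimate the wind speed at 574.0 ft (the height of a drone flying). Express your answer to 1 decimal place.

24.4 m/s

First find α: α = ln(V₂/V₁)/ln(z₂/z₁) = ln(22.2/13.4)/ln(368.0/32.8) = 0.50484/2.41765 = 0.2088
Extrapolate from 368.0 ft to 574.0 ft: V₃ = 22.2 × (574.0/368.0)^0.2088 = 22.2 × 1.0973 = 24.3594 m/s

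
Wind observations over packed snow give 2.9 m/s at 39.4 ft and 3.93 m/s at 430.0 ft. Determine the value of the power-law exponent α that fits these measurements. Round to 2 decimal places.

Power law: V₂/V₁ = (z₂/z₁)^α ⇒ α = ln(V₂/V₁) / ln(z₂/z₁)
α = ln(3.93/2.9) / ln(430.0/39.4) = ln(1.3552) / ln(10.9137)
  = 0.30393 / 2.39002 = 0.12717

α ≈ 0.13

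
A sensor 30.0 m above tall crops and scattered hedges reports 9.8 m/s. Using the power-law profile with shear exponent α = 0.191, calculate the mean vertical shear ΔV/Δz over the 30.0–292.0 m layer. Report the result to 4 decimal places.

Power law: V₂ = V₁ · (z₂/z₁)^α = 9.8 × (9.7333)^0.191 = 15.1351 m/s
ΔV/Δz = (15.1351 − 9.8)/(292.0 − 30.0) = 5.3351/262.0000 = 0.02036 m/s/m

0.0204 m/s/m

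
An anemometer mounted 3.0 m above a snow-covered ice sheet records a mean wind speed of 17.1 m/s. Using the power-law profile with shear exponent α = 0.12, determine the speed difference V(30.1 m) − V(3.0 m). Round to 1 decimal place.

Power law: V₂ = V₁ · (z₂/z₁)^α = 17.1 × (10.0333)^0.12 = 22.5512 m/s
ΔV = 22.5512 − 17.1 = 5.4512 m/s

5.5 m/s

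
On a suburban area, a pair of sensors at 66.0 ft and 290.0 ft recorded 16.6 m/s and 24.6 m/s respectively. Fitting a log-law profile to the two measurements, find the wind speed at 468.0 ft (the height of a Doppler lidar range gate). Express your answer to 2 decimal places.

27.19 m/s

Log law: V ∝ ln(z/z₀). From the pair, with r = V₁/V₂ = 0.67480,
ln z₀ = (ln z₁ − r·ln z₂)/(1 − r) = (4.1897 − 0.67480×5.6699)/0.32520 = 1.1182 → z₀ = 3.059 ft
V₃ = V₁ · ln(z₃/z₀)/ln(z₁/z₀) = 16.6 × 5.0303/3.0715 = 27.1866 m/s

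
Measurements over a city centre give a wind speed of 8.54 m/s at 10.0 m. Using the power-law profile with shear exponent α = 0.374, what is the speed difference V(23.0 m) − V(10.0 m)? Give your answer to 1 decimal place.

Power law: V₂ = V₁ · (z₂/z₁)^α = 8.54 × (2.3000)^0.374 = 11.6612 m/s
ΔV = 11.6612 − 8.54 = 3.1212 m/s

3.1 m/s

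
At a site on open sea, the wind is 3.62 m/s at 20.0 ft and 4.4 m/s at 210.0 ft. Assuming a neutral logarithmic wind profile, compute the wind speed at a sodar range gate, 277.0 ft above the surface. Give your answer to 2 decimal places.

4.49 m/s

Log law: V ∝ ln(z/z₀). From the pair, with r = V₁/V₂ = 0.82273,
ln z₀ = (ln z₁ − r·ln z₂)/(1 − r) = (2.9957 − 0.82273×5.3471)/0.17727 = -7.9171 → z₀ = 0.0003645 ft
V₃ = V₁ · ln(z₃/z₀)/ln(z₁/z₀) = 3.62 × 13.5411/10.9128 = 4.4919 m/s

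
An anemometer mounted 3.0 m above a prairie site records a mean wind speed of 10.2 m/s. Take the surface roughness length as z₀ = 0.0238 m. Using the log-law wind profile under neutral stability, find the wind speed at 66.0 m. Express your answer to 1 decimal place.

Log law: V(z) ∝ ln(z/z₀), so V₂/V₁ = ln(z₂/z₀) / ln(z₁/z₀).
ln(66.0/0.0238) = 7.9277, ln(3.0/0.0238) = 4.8367
V₂ = 10.2 × 7.9277/4.8367 = 10.2 × 1.6391 = 16.7186 m/s

16.7 m/s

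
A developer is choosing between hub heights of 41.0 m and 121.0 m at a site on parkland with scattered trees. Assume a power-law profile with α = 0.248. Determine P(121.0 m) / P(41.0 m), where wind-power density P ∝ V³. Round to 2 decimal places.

Speed ratio: V_B/V_A = (z_B/z_A)^α = (121.0/41.0)^0.248 = (2.9512)^0.248 = 1.30786
Power-density ratio: P_B/P_A = (V_B/V_A)³ = (1.30786)³ = 2.23708

2.24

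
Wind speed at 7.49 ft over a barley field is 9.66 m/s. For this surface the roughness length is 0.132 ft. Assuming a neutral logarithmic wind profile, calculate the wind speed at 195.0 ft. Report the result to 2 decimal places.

17.46 m/s

Log law: V(z) ∝ ln(z/z₀), so V₂/V₁ = ln(z₂/z₀) / ln(z₁/z₀).
ln(195.0/0.132) = 7.2980, ln(7.49/0.132) = 4.0385
V₂ = 9.66 × 7.2980/4.0385 = 9.66 × 1.8071 = 17.4564 m/s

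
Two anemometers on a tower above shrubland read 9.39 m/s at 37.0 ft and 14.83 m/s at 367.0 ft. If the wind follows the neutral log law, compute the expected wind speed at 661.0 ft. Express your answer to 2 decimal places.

Log law: V ∝ ln(z/z₀). From the pair, with r = V₁/V₂ = 0.63318,
ln z₀ = (ln z₁ − r·ln z₂)/(1 − r) = (3.6109 − 0.63318×5.9054)/0.36682 = -0.3495 → z₀ = 0.7050 ft
V₃ = V₁ · ln(z₃/z₀)/ln(z₁/z₀) = 9.39 × 6.8433/3.9604 = 16.2250 m/s

16.23 m/s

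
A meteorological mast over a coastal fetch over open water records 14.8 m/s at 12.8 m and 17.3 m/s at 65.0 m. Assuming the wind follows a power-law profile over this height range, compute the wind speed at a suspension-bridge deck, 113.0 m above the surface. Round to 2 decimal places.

18.24 m/s

First find α: α = ln(V₂/V₁)/ln(z₂/z₁) = ln(17.3/14.8)/ln(65.0/12.8) = 0.15608/1.62494 = 0.0961
Extrapolate from 65.0 m to 113.0 m: V₃ = 17.3 × (113.0/65.0)^0.0961 = 17.3 × 1.0546 = 18.2438 m/s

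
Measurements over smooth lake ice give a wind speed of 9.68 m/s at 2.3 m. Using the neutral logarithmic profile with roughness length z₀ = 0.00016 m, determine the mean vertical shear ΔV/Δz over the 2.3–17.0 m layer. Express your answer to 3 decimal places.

0.138 m/s/m

Log law: V₂ = V₁ · ln(z₂/z₀)/ln(z₁/z₀) = 9.68 × 11.5736/9.5732 = 11.7026 m/s
ΔV/Δz = (11.7026 − 9.68)/(17.0 − 2.3) = 2.0226/14.7000 = 0.13759 m/s/m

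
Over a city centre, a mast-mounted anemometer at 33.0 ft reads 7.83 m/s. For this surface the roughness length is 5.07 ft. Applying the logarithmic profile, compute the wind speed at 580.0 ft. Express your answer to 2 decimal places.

19.81 m/s

Log law: V(z) ∝ ln(z/z₀), so V₂/V₁ = ln(z₂/z₀) / ln(z₁/z₀).
ln(580.0/5.07) = 4.7397, ln(33.0/5.07) = 1.8732
V₂ = 7.83 × 4.7397/1.8732 = 7.83 × 2.5303 = 19.8123 m/s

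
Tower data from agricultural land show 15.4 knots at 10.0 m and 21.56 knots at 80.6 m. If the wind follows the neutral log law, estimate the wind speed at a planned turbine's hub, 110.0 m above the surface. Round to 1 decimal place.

Log law: V ∝ ln(z/z₀). From the pair, with r = V₁/V₂ = 0.71429,
ln z₀ = (ln z₁ − r·ln z₂)/(1 − r) = (2.3026 − 0.71429×4.3895)/0.28571 = -2.9147 → z₀ = 0.05422 m
V₃ = V₁ · ln(z₃/z₀)/ln(z₁/z₀) = 15.4 × 7.6152/5.2173 = 22.4779 knots

22.5 knots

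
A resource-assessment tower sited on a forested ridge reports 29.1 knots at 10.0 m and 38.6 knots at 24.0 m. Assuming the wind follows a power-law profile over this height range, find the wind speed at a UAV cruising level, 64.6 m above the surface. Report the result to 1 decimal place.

53.1 knots

First find α: α = ln(V₂/V₁)/ln(z₂/z₁) = ln(38.6/29.1)/ln(24.0/10.0) = 0.28251/0.87547 = 0.3227
Extrapolate from 24.0 m to 64.6 m: V₃ = 38.6 × (64.6/24.0)^0.3227 = 38.6 × 1.3765 = 53.1319 knots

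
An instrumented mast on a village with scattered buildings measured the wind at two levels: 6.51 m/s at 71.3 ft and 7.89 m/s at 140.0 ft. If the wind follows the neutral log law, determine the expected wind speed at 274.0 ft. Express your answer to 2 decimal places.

Log law: V ∝ ln(z/z₀). From the pair, with r = V₁/V₂ = 0.82510,
ln z₀ = (ln z₁ − r·ln z₂)/(1 − r) = (4.2669 − 0.82510×4.9416)/0.17490 = 1.0839 → z₀ = 2.956 ft
V₃ = V₁ · ln(z₃/z₀)/ln(z₁/z₀) = 6.51 × 4.5293/3.1830 = 9.2633 m/s

9.26 m/s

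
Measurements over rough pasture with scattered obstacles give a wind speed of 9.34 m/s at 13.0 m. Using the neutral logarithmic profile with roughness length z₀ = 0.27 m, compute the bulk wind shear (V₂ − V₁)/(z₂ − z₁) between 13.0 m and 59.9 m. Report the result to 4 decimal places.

Log law: V₂ = V₁ · ln(z₂/z₀)/ln(z₁/z₀) = 9.34 × 5.4020/3.8743 = 13.0230 m/s
ΔV/Δz = (13.0230 − 9.34)/(59.9 − 13.0) = 3.6830/46.9000 = 0.07853 m/s/m

0.0785 m/s/m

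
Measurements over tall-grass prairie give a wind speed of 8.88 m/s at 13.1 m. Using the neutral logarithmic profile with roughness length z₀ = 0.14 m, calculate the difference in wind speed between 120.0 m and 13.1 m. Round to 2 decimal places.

4.33 m/s

Log law: V₂ = V₁ · ln(z₂/z₀)/ln(z₁/z₀) = 8.88 × 6.7536/4.5387 = 13.2134 m/s
ΔV = 13.2134 − 8.88 = 4.3334 m/s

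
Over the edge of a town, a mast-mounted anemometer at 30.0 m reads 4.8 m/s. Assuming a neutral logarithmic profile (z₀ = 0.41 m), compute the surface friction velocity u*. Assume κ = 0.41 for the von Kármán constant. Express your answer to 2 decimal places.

Log law: V(z) = (u*/κ) · ln(z/z₀) ⇒ u* = κ · V / ln(z/z₀)
u* = 0.41 × 4.8 / ln(30.0/0.41) = 0.41 × 4.8 / 4.2928
   = 1.9680 / 4.2928 = 0.4584 m/s

u* ≈ 0.46 m/s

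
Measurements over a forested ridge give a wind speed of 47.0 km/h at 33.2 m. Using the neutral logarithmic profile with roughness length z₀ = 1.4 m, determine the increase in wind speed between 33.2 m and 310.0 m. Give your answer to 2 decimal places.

33.16 km/h

Log law: V₂ = V₁ · ln(z₂/z₀)/ln(z₁/z₀) = 47.0 × 5.4001/3.1661 = 80.1638 km/h
ΔV = 80.1638 − 47.0 = 33.1638 km/h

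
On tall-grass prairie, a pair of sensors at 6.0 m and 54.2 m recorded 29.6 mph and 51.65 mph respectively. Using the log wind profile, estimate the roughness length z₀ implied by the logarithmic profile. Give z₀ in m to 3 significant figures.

Log law: V(z) ∝ ln(z/z₀). With r = V₁/V₂ = 29.6/51.65 = 0.57309,
r · ln(z₂/z₀) = ln(z₁/z₀) ⇒ ln z₀ = (ln z₁ − r·ln z₂)/(1 − r)
ln z₀ = (1.79176 − 0.57309×3.99268) / 0.42691 = -1.1628
z₀ = exp(-1.1628) = 0.3126 m

z₀ ≈ 0.313 m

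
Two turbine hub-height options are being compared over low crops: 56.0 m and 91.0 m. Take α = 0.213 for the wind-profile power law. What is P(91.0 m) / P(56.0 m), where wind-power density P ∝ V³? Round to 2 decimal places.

1.36

Speed ratio: V_B/V_A = (z_B/z_A)^α = (91.0/56.0)^0.213 = (1.6250)^0.213 = 1.10895
Power-density ratio: P_B/P_A = (V_B/V_A)³ = (1.10895)³ = 1.36375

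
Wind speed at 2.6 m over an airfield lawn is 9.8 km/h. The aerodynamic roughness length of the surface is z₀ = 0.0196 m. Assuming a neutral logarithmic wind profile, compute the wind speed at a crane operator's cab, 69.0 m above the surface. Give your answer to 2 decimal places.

16.37 km/h

Log law: V(z) ∝ ln(z/z₀), so V₂/V₁ = ln(z₂/z₀) / ln(z₁/z₀).
ln(69.0/0.0196) = 8.1663, ln(2.6/0.0196) = 4.8877
V₂ = 9.8 × 8.1663/4.8877 = 9.8 × 1.6708 = 16.3736 km/h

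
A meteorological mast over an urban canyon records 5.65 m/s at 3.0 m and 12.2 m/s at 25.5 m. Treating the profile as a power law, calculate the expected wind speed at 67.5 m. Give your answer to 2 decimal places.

First find α: α = ln(V₂/V₁)/ln(z₂/z₁) = ln(12.2/5.65)/ln(25.5/3.0) = 0.76978/2.14007 = 0.3597
Extrapolate from 25.5 m to 67.5 m: V₃ = 12.2 × (67.5/25.5)^0.3597 = 12.2 × 1.4193 = 17.3152 m/s

17.32 m/s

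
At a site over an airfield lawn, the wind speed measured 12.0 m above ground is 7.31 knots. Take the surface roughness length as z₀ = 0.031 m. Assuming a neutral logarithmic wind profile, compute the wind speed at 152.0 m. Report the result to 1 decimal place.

10.4 knots

Log law: V(z) ∝ ln(z/z₀), so V₂/V₁ = ln(z₂/z₀) / ln(z₁/z₀).
ln(152.0/0.031) = 8.4976, ln(12.0/0.031) = 5.9587
V₂ = 7.31 × 8.4976/5.9587 = 7.31 × 1.4261 = 10.4248 knots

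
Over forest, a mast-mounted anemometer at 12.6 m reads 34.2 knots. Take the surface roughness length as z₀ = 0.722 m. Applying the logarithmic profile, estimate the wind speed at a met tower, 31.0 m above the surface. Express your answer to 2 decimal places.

44.97 knots

Log law: V(z) ∝ ln(z/z₀), so V₂/V₁ = ln(z₂/z₀) / ln(z₁/z₀).
ln(31.0/0.722) = 3.7597, ln(12.6/0.722) = 2.8594
V₂ = 34.2 × 3.7597/2.8594 = 34.2 × 1.3148 = 44.9679 knots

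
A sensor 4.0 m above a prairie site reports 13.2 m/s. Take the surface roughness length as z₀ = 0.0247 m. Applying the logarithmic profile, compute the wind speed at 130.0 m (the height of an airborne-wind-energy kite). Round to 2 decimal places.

22.23 m/s

Log law: V(z) ∝ ln(z/z₀), so V₂/V₁ = ln(z₂/z₀) / ln(z₁/z₀).
ln(130.0/0.0247) = 8.5685, ln(4.0/0.0247) = 5.0872
V₂ = 13.2 × 8.5685/5.0872 = 13.2 × 1.6843 = 22.2329 m/s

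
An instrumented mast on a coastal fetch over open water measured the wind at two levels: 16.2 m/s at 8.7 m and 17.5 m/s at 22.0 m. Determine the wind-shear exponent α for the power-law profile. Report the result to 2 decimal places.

Power law: V₂/V₁ = (z₂/z₁)^α ⇒ α = ln(V₂/V₁) / ln(z₂/z₁)
α = ln(17.5/16.2) / ln(22.0/8.7) = ln(1.0802) / ln(2.5287)
  = 0.07719 / 0.92772 = 0.08320

α ≈ 0.08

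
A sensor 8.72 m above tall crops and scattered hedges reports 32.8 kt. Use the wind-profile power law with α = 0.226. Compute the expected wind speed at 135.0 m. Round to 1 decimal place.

Power-law profile: V₂ = V₁ · (z₂/z₁)^α
V₂ = 32.8 × (135.0/8.72)^0.226 = 32.8 × (15.4817)^0.226
    = 32.8 × 1.8574 = 60.9218 kt

60.9 kt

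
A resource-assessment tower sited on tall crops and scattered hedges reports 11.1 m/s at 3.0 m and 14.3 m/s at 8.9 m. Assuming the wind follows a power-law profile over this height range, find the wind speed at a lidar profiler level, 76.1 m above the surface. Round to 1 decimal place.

23.6 m/s

First find α: α = ln(V₂/V₁)/ln(z₂/z₁) = ln(14.3/11.1)/ln(8.9/3.0) = 0.25331/1.08744 = 0.2329
Extrapolate from 8.9 m to 76.1 m: V₃ = 14.3 × (76.1/8.9)^0.2329 = 14.3 × 1.6486 = 23.5744 m/s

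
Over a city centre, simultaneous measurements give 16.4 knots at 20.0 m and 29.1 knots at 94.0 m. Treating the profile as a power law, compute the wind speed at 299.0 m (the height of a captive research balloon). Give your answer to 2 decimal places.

First find α: α = ln(V₂/V₁)/ln(z₂/z₁) = ln(29.1/16.4)/ln(94.0/20.0) = 0.57346/1.54756 = 0.3706
Extrapolate from 94.0 m to 299.0 m: V₃ = 29.1 × (299.0/94.0)^0.3706 = 29.1 × 1.5354 = 44.6800 knots

44.68 knots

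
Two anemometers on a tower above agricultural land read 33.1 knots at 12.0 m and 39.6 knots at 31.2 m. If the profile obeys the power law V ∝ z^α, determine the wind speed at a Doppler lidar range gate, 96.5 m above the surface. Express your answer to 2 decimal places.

First find α: α = ln(V₂/V₁)/ln(z₂/z₁) = ln(39.6/33.1)/ln(31.2/12.0) = 0.17930/0.95551 = 0.1876
Extrapolate from 31.2 m to 96.5 m: V₃ = 39.6 × (96.5/31.2)^0.1876 = 39.6 × 1.2360 = 48.9453 knots

48.95 knots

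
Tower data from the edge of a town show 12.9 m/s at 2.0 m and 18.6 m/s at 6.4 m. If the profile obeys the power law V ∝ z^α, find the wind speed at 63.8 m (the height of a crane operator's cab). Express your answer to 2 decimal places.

38.34 m/s

First find α: α = ln(V₂/V₁)/ln(z₂/z₁) = ln(18.6/12.9)/ln(6.4/2.0) = 0.36593/1.16315 = 0.3146
Extrapolate from 6.4 m to 63.8 m: V₃ = 18.6 × (63.8/6.4)^0.3146 = 18.6 × 2.0615 = 38.3435 m/s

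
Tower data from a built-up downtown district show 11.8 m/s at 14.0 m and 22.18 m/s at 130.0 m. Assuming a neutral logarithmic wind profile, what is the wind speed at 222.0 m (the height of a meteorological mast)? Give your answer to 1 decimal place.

Log law: V ∝ ln(z/z₀). From the pair, with r = V₁/V₂ = 0.53201,
ln z₀ = (ln z₁ − r·ln z₂)/(1 − r) = (2.6391 − 0.53201×4.8675)/0.46799 = 0.1057 → z₀ = 1.112 m
V₃ = V₁ · ln(z₃/z₀)/ln(z₁/z₀) = 11.8 × 5.2970/2.5333 = 24.6726 m/s

24.7 m/s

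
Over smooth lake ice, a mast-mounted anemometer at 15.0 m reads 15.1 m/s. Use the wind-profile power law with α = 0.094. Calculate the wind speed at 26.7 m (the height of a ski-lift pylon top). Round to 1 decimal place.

Power-law profile: V₂ = V₁ · (z₂/z₁)^α
V₂ = 15.1 × (26.7/15.0)^0.094 = 15.1 × (1.7800)^0.094
    = 15.1 × 1.0557 = 15.9410 m/s

15.9 m/s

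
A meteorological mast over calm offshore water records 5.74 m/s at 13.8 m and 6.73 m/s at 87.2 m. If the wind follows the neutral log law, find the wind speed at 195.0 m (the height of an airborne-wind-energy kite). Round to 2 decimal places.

7.16 m/s

Log law: V ∝ ln(z/z₀). From the pair, with r = V₁/V₂ = 0.85290,
ln z₀ = (ln z₁ − r·ln z₂)/(1 − r) = (2.6247 − 0.85290×4.4682)/0.14710 = -8.0641 → z₀ = 0.0003146 m
V₃ = V₁ · ln(z₃/z₀)/ln(z₁/z₀) = 5.74 × 13.3371/10.6888 = 7.1622 m/s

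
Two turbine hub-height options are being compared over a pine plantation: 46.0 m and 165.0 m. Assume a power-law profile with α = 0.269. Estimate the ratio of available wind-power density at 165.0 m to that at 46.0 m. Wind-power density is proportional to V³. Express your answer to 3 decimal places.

Speed ratio: V_B/V_A = (z_B/z_A)^α = (165.0/46.0)^0.269 = (3.5870)^0.269 = 1.41001
Power-density ratio: P_B/P_A = (V_B/V_A)³ = (1.41001)³ = 2.80326

2.803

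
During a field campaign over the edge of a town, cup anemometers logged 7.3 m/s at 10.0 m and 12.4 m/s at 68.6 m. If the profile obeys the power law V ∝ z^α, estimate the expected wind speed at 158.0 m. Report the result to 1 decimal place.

15.6 m/s

First find α: α = ln(V₂/V₁)/ln(z₂/z₁) = ln(12.4/7.3)/ln(68.6/10.0) = 0.52982/1.92571 = 0.2751
Extrapolate from 68.6 m to 158.0 m: V₃ = 12.4 × (158.0/68.6)^0.2751 = 12.4 × 1.2580 = 15.5995 m/s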